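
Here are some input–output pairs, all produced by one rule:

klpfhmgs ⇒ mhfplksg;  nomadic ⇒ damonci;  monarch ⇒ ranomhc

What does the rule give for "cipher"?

What's happening: reverse the string, then move the first 2 characters to the end (rotate left by 2).
Starting from "cipher": after the first operation, "rehpic"; after the second, "hpicre".

hpicre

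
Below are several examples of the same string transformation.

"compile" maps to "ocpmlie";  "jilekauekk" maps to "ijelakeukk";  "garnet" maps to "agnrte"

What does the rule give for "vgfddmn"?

The transformation: swap each adjacent pair of characters (1↔2, 3↔4, ...).
For "vgfddmn" the result is "gvdfmdn".

gvdfmdn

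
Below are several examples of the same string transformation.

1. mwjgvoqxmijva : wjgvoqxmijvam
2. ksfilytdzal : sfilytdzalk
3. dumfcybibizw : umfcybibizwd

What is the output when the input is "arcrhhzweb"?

rcrhhzweba

What's happening: move the first character to the end.
Doing the same to "arcrhhzweb": "rcrhhzweba".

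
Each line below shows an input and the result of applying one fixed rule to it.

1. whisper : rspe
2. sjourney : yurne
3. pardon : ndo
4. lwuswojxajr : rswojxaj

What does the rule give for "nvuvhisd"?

The pattern: delete the first 3 characters, then move the last character to the front.
For "nvuvhisd", step one produces "vhisd"; step two turns that into "dvhis".

dvhis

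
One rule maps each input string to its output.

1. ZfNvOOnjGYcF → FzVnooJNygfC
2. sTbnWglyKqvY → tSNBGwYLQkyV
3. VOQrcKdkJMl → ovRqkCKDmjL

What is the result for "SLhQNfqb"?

Looking at the pairs, the operation is to swap each adjacent pair of characters (1↔2, 3↔4, ...), then flip the case of every letter.
For "SLhQNfqb" the result is "lsqHFnBQ".
(Check on "sTbnWglyKqvY": → "TsnbgWylqKYv" → "tSNBGwYLQkyV" ✓)

lsqHFnBQ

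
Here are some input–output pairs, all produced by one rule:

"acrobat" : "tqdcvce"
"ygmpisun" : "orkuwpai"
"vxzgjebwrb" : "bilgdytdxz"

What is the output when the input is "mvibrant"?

kdtcpvox

Looking at the pairs, the operation is to shift every letter 2 places forward in the alphabet (wrapping around), then move the first 2 characters to the end (rotate left by 2).
So "mvibrant" becomes "kdtcpvox".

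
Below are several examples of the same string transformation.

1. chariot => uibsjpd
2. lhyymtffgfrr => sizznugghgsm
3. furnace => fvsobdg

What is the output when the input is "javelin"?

The pattern: shift every letter 1 place forward in the alphabet (wrapping around), then swap the first and last characters.
Applying that to "javelin" gives "obwfmjk".
(Check on "chariot": → "dibsjpu" → "uibsjpd" ✓)

obwfmjk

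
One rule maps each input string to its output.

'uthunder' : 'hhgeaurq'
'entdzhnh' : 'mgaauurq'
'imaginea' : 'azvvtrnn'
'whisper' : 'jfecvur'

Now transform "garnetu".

Rule — sort the characters into reverse alphabetical order, then shift every letter 13 places forward in the alphabet (wrapping around) — i.e. ROT13.
For "garnetu", step one produces "utrngea"; step two turns that into "hgeatrn".

hgeatrn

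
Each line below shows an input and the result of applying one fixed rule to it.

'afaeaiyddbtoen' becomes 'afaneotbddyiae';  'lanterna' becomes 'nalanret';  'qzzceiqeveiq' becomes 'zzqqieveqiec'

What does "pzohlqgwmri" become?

Each output is the input with this applied: move the first 3 characters to the end (rotate left by 3), then reverse the string.
On "pzohlqgwmri": the first step gives "hlqgwmripzo", and the second then gives "ozpirmwgqlh".

ozpirmwgqlh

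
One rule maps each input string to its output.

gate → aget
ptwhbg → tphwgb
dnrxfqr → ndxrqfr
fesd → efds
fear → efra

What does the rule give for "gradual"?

What's happening: swap each adjacent pair of characters (1↔2, 3↔4, ...).
Applying that to "gradual" gives "rgdaaul".

rgdaaul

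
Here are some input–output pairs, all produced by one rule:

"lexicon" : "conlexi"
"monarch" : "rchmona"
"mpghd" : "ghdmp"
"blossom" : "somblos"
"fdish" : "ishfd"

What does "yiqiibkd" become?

bkdyiqii

In each case the input is transformed by: move the last 3 characters to the front (rotate right by 3).
So "yiqiibkd" becomes "bkdyiqii".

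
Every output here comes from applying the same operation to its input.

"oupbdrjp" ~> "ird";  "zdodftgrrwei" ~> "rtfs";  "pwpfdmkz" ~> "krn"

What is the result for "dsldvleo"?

gjc

Rule — keep one character in every 3, starting at position 2 (positions 2nd, 5th, 8th, ...), then shift every letter 12 places backward in the alphabet (wrapping around).
Applying both steps to "dsldvleo": "svo", then "gjc".
(Check on "oupbdrjp": → "udp" → "ird" ✓)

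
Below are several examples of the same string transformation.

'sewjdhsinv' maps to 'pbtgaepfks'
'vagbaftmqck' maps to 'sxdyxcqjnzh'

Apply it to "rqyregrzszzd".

onvobdowpwwa

Each output is the input with this applied: shift every letter 3 places backward in the alphabet (wrapping around).
On "rqyregrzszzd" that produces "onvobdowpwwa".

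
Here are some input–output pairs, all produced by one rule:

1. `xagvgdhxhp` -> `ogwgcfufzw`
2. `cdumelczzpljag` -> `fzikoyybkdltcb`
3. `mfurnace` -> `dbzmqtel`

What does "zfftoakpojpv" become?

uoinojznseey

The pattern: reverse the string, then shift every letter 1 place backward in the alphabet (wrapping around).
"zfftoakpojpv" → "vpjopkaotffz" → "uoinojznseey".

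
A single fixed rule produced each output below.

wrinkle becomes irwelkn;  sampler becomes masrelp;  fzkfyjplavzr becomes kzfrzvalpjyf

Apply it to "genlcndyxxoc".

The pattern: reverse the string, then move the last 3 characters to the front (rotate right by 3).
Working it through for "genlcndyxxoc": intermediate "coxxydnclneg", final "negcoxxydncl".
(Check on "wrinkle": → "elknirw" → "irwelkn" ✓)

negcoxxydncl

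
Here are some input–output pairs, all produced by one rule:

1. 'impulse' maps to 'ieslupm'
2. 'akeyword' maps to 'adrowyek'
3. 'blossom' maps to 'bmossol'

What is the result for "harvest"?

What's happening: move the first character to the end, then reverse the string.
Applying both steps to "harvest": "arvesth", then "htsevra".

htsevra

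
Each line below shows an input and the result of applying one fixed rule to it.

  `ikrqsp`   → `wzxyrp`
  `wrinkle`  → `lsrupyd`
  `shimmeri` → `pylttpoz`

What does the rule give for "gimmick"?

rjpttpn

In each case the input is transformed by: shift every letter 7 places forward in the alphabet (wrapping around), then reverse the string.
Starting from "gimmick": after the first operation, "npttpjr"; after the second, "rjpttpn".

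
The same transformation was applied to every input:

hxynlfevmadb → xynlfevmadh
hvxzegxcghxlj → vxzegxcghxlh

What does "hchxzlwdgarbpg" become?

chxzlwdgarbph

Rule — delete the last character, then move the first character to the end.
Starting from "hchxzlwdgarbpg": after the first operation, "hchxzlwdgarbp"; after the second, "chxzlwdgarbph".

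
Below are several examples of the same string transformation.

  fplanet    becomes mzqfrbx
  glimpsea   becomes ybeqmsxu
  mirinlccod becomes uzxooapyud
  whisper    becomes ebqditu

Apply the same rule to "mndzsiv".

leuhyzp

Each output is the input with this applied: move the first 3 characters to the end (rotate left by 3), then shift every letter 12 places forward in the alphabet (wrapping around).
Working it through for "mndzsiv": intermediate "zsivmnd", final "leuhyzp".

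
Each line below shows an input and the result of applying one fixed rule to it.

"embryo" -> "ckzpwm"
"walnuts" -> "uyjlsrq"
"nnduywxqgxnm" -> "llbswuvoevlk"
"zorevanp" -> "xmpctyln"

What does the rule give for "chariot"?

What's happening: shift every letter 2 places backward in the alphabet (wrapping around).
Doing the same to "chariot": "afypgmr".

afypgmr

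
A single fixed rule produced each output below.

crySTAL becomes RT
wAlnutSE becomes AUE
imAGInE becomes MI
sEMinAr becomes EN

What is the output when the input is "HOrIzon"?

The transformation: keep one character in every 3, starting at position 2 (positions 2nd, 5th, 8th, ...), then convert every letter to uppercase.
For "HOrIzon", step one produces "Oz"; step two turns that into "OZ".

OZ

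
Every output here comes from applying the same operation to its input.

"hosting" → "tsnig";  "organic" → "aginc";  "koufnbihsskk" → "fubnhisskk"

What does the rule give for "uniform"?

firom

What's happening: delete the first 2 characters, then swap each adjacent pair of characters (1↔2, 3↔4, ...).
Working it through for "uniform": intermediate "iform", final "firom".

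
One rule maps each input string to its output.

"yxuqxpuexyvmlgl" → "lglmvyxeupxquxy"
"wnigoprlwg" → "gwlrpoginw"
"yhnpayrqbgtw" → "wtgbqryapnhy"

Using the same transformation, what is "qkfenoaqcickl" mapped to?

lkcicqaonefkq

What's happening: reverse the string.
Applying that to "qkfenoaqcickl" gives "lkcicqaonefkq".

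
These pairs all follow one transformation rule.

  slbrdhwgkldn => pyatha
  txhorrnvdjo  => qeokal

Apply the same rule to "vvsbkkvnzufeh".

Looking at the pairs, the operation is to keep every other character starting from the first (positions 1st, 3rd, 5th, ...), then shift every letter 3 places backward in the alphabet (wrapping around).
"vvsbkkvnzufeh" → "vskvzfh" → "sphswce".

sphswce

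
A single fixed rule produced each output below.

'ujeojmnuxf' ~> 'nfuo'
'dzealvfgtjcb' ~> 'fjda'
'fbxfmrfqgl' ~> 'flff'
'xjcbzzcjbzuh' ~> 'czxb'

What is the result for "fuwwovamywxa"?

awfw

The rule is to keep one character in every 3, starting at position 1 (positions 1st, 4th, 7th, ...), then move the first 2 characters to the end (rotate left by 2).
For "fuwwovamywxa", step one produces "fwaw"; step two turns that into "awfw".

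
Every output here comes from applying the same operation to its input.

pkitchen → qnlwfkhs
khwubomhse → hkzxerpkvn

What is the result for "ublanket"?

Each output is the input with this applied: shift every letter 3 places forward in the alphabet (wrapping around), then swap the first and last characters.
For "ublanket", step one produces "xeodqnhw"; step two turns that into "weodqnhx".

weodqnhx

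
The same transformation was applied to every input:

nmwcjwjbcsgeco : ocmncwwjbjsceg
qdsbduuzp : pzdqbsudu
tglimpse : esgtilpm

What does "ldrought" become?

The pattern: move the last 2 characters to the front (rotate right by 2), then swap each adjacent pair of characters (1↔2, 3↔4, ...).
On "ldrought": the first step gives "htldroug", and the second then gives "thdlorgu".

thdlorgu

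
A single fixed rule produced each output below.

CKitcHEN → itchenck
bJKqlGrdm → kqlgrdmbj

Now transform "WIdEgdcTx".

The rule is to move the first 2 characters to the end (rotate left by 2), then convert every letter to lowercase.
"WIdEgdcTx" → "dEgdcTxWI" → "degdctxwi".
(Check on "bJKqlGrdm": → "KqlGrdmbJ" → "kqlgrdmbj" ✓)

degdctxwi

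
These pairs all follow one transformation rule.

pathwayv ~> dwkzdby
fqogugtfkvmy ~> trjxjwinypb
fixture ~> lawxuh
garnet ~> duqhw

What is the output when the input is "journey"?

rxuqhb

Each output is the input with this applied: shift every letter 3 places forward in the alphabet (wrapping around), then delete the first character.
"journey" → "mrxuqhb" → "rxuqhb".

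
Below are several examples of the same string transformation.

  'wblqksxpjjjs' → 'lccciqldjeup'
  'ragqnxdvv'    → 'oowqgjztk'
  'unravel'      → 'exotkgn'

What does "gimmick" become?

The transformation: shift every letter 7 places backward in the alphabet (wrapping around), then reverse the string.
Starting from "gimmick": after the first operation, "zbffbvd"; after the second, "dvbffbz".

dvbffbz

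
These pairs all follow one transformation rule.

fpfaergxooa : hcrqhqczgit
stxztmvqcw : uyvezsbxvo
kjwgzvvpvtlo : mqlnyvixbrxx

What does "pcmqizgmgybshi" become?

In each case the input is transformed by: take characters alternately from the front and the back (1st, last, 2nd, 2nd-last, ...), then shift every letter 2 places forward in the alphabet (wrapping around).
Applying both steps to "pcmqizgmgybshi": "pichmsqbiyzggm", then "rkejousdkabiio".
(Check on "stxztmvqcw": → "swtcxqzvtm" → "uyvezsbxvo" ✓)

rkejousdkabiio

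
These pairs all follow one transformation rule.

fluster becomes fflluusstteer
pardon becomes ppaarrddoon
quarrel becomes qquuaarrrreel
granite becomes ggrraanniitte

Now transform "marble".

mmaarrbblle

The transformation: double every character, then delete the last character.
Working it through for "marble": intermediate "mmaarrbbllee", final "mmaarrbblle".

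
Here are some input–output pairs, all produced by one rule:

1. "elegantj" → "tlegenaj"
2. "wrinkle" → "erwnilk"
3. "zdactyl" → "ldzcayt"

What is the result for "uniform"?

Rule — swap each adjacent pair of characters (1↔2, 3↔4, ...), then move the last character to the front.
Starting from "uniform": after the first operation, "nufirom"; after the second, "mnufiro".

mnufiro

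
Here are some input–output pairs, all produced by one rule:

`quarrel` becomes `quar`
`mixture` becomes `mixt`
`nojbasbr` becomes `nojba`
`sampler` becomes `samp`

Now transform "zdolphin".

zdolp

Each output is the input with this applied: delete the last 3 characters.
"zdolphin" → "zdolp".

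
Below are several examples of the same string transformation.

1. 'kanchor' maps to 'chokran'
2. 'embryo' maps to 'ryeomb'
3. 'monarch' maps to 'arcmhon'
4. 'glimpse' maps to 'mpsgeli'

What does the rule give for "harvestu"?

vesthuar

What's happening: swap the first and last characters, then move the first 3 characters to the end (rotate left by 3).
"harvestu" → "uarvesth" → "vesthuar".
(Check on "embryo": → "ombrye" → "ryeomb" ✓)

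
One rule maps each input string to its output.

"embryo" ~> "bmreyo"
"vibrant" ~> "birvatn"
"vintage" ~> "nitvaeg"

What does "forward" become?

rowfadr

Each output is the input with this applied: move the first 2 characters to the end (rotate left by 2), then take characters alternately from the front and the back (1st, last, 2nd, 2nd-last, ...).
Working it through for "forward": intermediate "rwardfo", final "rowfadr".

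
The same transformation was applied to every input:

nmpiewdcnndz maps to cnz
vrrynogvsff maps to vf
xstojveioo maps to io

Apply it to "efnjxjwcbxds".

cxs

What's happening: keep every other character starting from the second (positions 2nd, 4th, 6th, ...), then delete the first 3 characters.
Starting from "efnjxjwcbxds": after the first operation, "fjjcxs"; after the second, "cxs".
(Check on "xstojveioo": → "sovio" → "io" ✓)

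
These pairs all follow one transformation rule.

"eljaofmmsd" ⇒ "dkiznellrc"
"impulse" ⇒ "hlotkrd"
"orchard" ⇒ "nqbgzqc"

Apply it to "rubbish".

qtaahrg

The pattern: shift every letter 1 place backward in the alphabet (wrapping around).
Doing the same to "rubbish": "qtaahrg".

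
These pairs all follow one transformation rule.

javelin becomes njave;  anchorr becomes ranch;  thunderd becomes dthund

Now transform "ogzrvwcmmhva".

Looking at the pairs, the operation is to move the last 3 characters to the front (rotate right by 3), then delete the first 2 characters.
Working it through for "ogzrvwcmmhva": intermediate "hvaogzrvwcmm", final "aogzrvwcmm".

aogzrvwcmm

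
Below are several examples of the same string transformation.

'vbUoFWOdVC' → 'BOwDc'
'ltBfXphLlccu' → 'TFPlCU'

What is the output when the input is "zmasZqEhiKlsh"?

In each case the input is transformed by: keep every other character starting from the second (positions 2nd, 4th, 6th, ...), then flip the case of every letter.
Starting from "zmasZqEhiKlsh": after the first operation, "msqhKs"; after the second, "MSQHkS".

MSQHkS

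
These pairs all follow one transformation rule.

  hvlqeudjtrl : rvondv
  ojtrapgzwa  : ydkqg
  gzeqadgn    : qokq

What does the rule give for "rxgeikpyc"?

The rule is to keep every other character starting from the first (positions 1st, 3rd, 5th, ...), then shift every letter 10 places forward in the alphabet (wrapping around).
Applying that to "rxgeikpyc" gives "bqszm".

bqszm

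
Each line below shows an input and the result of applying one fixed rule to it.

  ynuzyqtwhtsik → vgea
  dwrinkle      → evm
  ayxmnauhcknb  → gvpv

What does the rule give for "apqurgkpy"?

Rule — keep one character in every 3, starting at position 2 (positions 2nd, 5th, 8th, ...), then shift every letter 8 places forward in the alphabet (wrapping around).
Starting from "apqurgkpy": after the first operation, "prp"; after the second, "xzx".

xzx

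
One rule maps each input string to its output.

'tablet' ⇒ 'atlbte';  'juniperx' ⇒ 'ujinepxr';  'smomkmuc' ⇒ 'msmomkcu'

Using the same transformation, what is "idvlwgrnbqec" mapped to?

dilvgwnrqbce

Looking at the pairs, the operation is to swap each adjacent pair of characters (1↔2, 3↔4, ...).
So "idvlwgrnbqec" becomes "dilvgwnrqbce".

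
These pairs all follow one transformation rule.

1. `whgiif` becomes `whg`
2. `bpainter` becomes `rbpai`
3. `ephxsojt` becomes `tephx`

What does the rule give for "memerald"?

dmeme

What's happening: swap the front and back halves of the string, then delete the first 3 characters.
So "memerald" becomes "dmeme".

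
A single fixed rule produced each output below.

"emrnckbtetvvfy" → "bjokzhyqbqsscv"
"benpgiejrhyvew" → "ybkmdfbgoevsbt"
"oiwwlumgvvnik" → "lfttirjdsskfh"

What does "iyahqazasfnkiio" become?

fvxenxwxpckhffl

The rule is to shift every letter 3 places backward in the alphabet (wrapping around).
Doing the same to "iyahqazasfnkiio": "fvxenxwxpckhffl".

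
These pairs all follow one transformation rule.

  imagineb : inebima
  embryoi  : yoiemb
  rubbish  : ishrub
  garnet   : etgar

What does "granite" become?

itegra

The rule is to move the first 3 characters to the end (rotate left by 3), then delete the first character.
Starting from "granite": after the first operation, "nitegra"; after the second, "itegra".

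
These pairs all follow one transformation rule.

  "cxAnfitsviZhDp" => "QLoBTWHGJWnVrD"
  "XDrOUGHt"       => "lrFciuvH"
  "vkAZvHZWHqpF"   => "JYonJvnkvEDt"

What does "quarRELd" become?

EIOFfszR

The rule is to shift every letter 12 places backward in the alphabet (wrapping around), then flip the case of every letter.
Applying both steps to "quarRELd": "eiofFSZr", then "EIOFfszR".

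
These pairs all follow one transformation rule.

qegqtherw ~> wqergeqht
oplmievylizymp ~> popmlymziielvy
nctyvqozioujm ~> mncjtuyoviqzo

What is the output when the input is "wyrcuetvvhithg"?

What's happening: swap the first and last characters, then take characters alternately from the front and the back (1st, last, 2nd, 2nd-last, ...).
For "wyrcuetvvhithg" the result is "gwyhrtciuhevtv".

gwyhrtciuhevtv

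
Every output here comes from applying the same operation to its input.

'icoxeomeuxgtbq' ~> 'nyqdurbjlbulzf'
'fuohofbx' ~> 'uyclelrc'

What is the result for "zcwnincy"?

The transformation: shift every letter 3 places backward in the alphabet (wrapping around), then reverse the string.
Working it through for "zcwnincy": intermediate "wztkfkzv", final "vzkfktzw".

vzkfktzw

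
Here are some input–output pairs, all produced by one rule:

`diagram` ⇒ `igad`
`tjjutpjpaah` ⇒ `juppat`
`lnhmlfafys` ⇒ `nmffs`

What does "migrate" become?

irtm

The rule is to move the first character to the end, then keep every other character starting from the first (positions 1st, 3rd, 5th, ...).
Applying both steps to "migrate": "igratem", then "irtm".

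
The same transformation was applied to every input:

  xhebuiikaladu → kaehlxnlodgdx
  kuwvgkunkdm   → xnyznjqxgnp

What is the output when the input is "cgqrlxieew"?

The rule is to swap each adjacent pair of characters (1↔2, 3↔4, ...), then shift every letter 3 places forward in the alphabet (wrapping around).
"cgqrlxieew" → "gcrqxleiwe" → "jfutaohlzh".

jfutaohlzh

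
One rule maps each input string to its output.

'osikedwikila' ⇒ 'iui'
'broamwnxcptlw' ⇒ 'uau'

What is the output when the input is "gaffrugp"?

The pattern: shift every letter 2 places backward in the alphabet (wrapping around), then keep only the vowels.
Working it through for "gaffrugp": intermediate "eyddpsen", final "ee".

ee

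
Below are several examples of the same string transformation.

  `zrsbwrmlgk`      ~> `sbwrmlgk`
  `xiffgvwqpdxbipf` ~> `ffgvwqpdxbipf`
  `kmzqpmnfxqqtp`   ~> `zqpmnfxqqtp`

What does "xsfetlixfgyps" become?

fetlixfgyps

What's happening: delete the first 2 characters.
"xsfetlixfgyps" → "fetlixfgyps".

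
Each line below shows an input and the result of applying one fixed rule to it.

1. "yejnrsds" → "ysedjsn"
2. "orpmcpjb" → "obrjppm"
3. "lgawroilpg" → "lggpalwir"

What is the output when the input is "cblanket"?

ctbelka

Each output is the input with this applied: take characters alternately from the front and the back (1st, last, 2nd, 2nd-last, ...), then delete the last character.
"cblanket" → "ctbelkan" → "ctbelka".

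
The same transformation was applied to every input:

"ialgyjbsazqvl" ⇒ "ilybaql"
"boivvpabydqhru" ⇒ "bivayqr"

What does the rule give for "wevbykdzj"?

wvydj

Rule — keep every other character starting from the first (positions 1st, 3rd, 5th, ...).
"wevbykdzj" → "wvydj".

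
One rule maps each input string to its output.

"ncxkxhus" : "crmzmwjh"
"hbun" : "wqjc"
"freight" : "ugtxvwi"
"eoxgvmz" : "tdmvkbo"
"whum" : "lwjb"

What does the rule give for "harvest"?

The rule is to shift every letter 11 places backward in the alphabet (wrapping around).
Applying that to "harvest" gives "wpgkthi".

wpgkthi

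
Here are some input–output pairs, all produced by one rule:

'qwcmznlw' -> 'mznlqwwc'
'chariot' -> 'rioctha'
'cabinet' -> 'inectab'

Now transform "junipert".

iperjtun

What's happening: swap the first and last characters, then move the first 3 characters to the end (rotate left by 3).
So "junipert" becomes "iperjtun".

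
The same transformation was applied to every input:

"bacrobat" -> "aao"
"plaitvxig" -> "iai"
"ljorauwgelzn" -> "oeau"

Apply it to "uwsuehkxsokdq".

uuoe

Looking at the pairs, the operation is to take characters alternately from the front and the back (1st, last, 2nd, 2nd-last, ...), then keep only the vowels.
For "uwsuehkxsokdq", step one produces "uqwdskuoeshxk"; step two turns that into "uuoe".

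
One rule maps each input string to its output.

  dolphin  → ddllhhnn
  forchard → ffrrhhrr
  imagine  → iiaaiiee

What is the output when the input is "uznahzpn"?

The pattern: keep every other character starting from the first (positions 1st, 3rd, 5th, ...), then double every character.
On "uznahzpn": the first step gives "unhp", and the second then gives "uunnhhpp".

uunnhhpp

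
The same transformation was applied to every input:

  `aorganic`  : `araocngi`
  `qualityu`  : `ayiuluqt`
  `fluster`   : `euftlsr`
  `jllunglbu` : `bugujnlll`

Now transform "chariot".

atcrhoi

Rule — sort the characters into alphabetical order, then take characters alternately from the front and the back (1st, last, 2nd, 2nd-last, ...).
Starting from "chariot": after the first operation, "achiort"; after the second, "atcrhoi".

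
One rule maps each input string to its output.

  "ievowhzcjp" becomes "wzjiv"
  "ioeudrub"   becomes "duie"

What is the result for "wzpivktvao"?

vtawp

In each case the input is transformed by: keep every other character starting from the first (positions 1st, 3rd, 5th, ...), then move the first 2 characters to the end (rotate left by 2).
"wzpivktvao" → "wpvta" → "vtawp".
(Check on "ioeudrub": → "iedu" → "duie" ✓)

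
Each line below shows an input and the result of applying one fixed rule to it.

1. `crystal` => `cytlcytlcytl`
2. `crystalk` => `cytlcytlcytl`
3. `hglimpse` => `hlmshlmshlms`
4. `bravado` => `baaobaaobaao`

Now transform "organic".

ogncogncognc

Rule — keep every other character starting from the first (positions 1st, 3rd, 5th, ...), then write the whole string 3 times in a row.
"organic" → "ognc" → "ogncogncognc".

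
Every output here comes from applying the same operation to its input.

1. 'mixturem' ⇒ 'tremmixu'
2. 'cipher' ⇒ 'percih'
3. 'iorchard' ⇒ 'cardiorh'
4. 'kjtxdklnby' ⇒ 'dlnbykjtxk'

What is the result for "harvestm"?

The pattern: swap the front and back halves of the string, then swap the first and last characters.
For "harvestm" the result is "vstmhare".

vstmhare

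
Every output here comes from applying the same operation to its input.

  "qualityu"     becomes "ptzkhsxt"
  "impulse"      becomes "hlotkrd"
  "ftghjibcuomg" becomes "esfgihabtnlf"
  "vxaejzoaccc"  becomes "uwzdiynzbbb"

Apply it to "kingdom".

jhmfcnl

Looking at the pairs, the operation is to shift every letter 1 place backward in the alphabet (wrapping around).
"kingdom" → "jhmfcnl".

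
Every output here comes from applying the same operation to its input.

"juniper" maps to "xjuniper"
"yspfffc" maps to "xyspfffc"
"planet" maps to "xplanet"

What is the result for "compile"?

The transformation: prepend "x".
So "compile" becomes "xcompile".

xcompile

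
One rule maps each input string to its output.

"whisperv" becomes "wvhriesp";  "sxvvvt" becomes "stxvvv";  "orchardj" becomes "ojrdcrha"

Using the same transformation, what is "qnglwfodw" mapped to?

qwndgolfw

In each case the input is transformed by: take characters alternately from the front and the back (1st, last, 2nd, 2nd-last, ...).
So "qnglwfodw" becomes "qwndgolfw".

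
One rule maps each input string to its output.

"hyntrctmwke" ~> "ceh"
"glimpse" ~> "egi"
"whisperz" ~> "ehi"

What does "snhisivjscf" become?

cfh

The pattern: sort the characters into alphabetical order, then keep only the first 3 characters.
For "snhisivjscf", step one produces "cfhiijnsssv"; step two turns that into "cfh".
(Check on "glimpse": → "egilmps" → "egi" ✓)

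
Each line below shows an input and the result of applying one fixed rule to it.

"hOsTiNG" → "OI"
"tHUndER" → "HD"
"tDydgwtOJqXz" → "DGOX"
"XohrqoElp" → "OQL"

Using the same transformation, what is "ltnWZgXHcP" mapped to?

TZH

Rule — keep one character in every 3, starting at position 2 (positions 2nd, 5th, 8th, ...), then convert every letter to uppercase.
Starting from "ltnWZgXHcP": after the first operation, "tZH"; after the second, "TZH".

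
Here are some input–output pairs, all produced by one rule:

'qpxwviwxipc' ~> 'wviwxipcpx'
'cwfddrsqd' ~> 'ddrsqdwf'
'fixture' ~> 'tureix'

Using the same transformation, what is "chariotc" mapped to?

riotcha

In each case the input is transformed by: delete the first character, then move the first 2 characters to the end (rotate left by 2).
On "chariotc" that produces "riotcha".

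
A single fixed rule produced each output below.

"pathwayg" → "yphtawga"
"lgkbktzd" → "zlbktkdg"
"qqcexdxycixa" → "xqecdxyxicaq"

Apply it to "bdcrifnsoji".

ibrcfisnjod

What's happening: swap each adjacent pair of characters (1↔2, 3↔4, ...), then swap the first and last characters.
Working it through for "bdcrifnsoji": intermediate "dbrcfisnjoi", final "ibrcfisnjod".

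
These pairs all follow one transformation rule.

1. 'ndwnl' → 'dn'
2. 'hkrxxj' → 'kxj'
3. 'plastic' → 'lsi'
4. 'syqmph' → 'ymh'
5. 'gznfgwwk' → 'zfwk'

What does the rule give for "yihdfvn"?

idv

The rule is to keep every other character starting from the second (positions 2nd, 4th, 6th, ...).
So "yihdfvn" becomes "idv".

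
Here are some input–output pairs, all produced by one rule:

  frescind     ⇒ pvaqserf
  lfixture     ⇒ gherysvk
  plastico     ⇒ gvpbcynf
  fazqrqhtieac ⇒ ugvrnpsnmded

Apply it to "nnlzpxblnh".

What's happening: shift every letter 13 places forward in the alphabet (wrapping around) — i.e. ROT13, then swap the front and back halves of the string.
For "nnlzpxblnh", step one produces "aaymckoyau"; step two turns that into "koyauaaymc".
(Check on "frescind": → "serfpvaq" → "pvaqserf" ✓)

koyauaaymc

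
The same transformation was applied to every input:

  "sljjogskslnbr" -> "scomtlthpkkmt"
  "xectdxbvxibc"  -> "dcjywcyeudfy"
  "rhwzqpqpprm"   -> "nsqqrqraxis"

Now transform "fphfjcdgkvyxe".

What's happening: shift every letter 1 place forward in the alphabet (wrapping around), then reverse the string.
For "fphfjcdgkvyxe", step one produces "gqigkdehlwzyf"; step two turns that into "fyzwlhedkgiqg".

fyzwlhedkgiqg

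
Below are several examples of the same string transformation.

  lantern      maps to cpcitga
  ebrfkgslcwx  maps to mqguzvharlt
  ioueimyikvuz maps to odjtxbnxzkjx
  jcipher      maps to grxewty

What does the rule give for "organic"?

The pattern: shift every letter 11 places backward in the alphabet (wrapping around), then swap the first and last characters.
"organic" → "dgvpcxr" → "rgvpcxd".

rgvpcxd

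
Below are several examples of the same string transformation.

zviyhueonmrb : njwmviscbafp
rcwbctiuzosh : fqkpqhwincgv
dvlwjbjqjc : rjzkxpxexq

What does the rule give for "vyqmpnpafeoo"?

jmeadbdotscc

Rule — shift every letter 12 places backward in the alphabet (wrapping around).
On "vyqmpnpafeoo" that produces "jmeadbdotscc".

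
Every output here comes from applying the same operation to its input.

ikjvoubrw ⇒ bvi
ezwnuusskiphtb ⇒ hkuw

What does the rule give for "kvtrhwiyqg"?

Each output is the input with this applied: reverse the string, then keep one character in every 3, starting at position 3 (positions 3rd, 6th, 9th, ...).
Doing the same to "kvtrhwiyqg": "yhv".

yhv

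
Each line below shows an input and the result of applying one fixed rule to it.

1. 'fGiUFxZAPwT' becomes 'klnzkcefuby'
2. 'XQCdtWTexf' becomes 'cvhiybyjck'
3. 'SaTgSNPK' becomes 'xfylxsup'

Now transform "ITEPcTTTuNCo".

Rule — shift every letter 5 places forward in the alphabet (wrapping around), then convert every letter to lowercase.
Applying both steps to "ITEPcTTTuNCo": "NYJUhYYYzSHt", then "nyjuhyyyzsht".

nyjuhyyyzsht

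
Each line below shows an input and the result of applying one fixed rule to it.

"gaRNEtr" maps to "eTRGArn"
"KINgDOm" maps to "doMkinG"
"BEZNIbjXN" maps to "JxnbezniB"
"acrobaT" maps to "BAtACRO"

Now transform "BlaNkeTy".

EtYbLAnK

Looking at the pairs, the operation is to move the last 3 characters to the front (rotate right by 3), then flip the case of every letter.
For "BlaNkeTy" the result is "EtYbLAnK".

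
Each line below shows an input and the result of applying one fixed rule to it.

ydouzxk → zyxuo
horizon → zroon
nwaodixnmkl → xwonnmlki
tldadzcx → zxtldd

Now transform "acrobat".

Looking at the pairs, the operation is to sort the characters into reverse alphabetical order, then delete the last 2 characters.
Starting from "acrobat": after the first operation, "trocbaa"; after the second, "trocb".

trocb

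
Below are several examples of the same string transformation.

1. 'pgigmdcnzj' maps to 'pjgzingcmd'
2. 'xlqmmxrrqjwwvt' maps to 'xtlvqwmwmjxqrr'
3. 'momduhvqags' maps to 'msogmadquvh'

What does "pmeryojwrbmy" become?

pymmebrrywoj

The pattern: take characters alternately from the front and the back (1st, last, 2nd, 2nd-last, ...).
So "pmeryojwrbmy" becomes "pymmebrrywoj".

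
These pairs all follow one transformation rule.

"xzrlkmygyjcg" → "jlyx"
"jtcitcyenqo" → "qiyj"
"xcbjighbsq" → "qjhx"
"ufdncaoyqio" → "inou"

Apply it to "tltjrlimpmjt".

mjit

Each output is the input with this applied: keep one character in every 3, starting at position 1 (positions 1st, 4th, 7th, ...), then swap the first and last characters.
For "tltjrlimpmjt" the result is "mjit".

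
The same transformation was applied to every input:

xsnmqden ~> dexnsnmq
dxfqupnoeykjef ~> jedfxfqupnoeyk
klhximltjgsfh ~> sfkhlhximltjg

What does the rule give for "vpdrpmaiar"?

iavrpdrpma

What's happening: swap the first and last characters, then move the last 3 characters to the front (rotate right by 3).
Applying both steps to "vpdrpmaiar": "rpdrpmaiav", then "iavrpdrpma".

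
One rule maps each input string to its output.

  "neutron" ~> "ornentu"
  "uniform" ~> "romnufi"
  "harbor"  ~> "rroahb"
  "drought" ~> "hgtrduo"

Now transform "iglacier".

Rule — swap each adjacent pair of characters (1↔2, 3↔4, ...), then move the last 3 characters to the front (rotate right by 3).
On "iglacier" that produces "cregiali".

cregiali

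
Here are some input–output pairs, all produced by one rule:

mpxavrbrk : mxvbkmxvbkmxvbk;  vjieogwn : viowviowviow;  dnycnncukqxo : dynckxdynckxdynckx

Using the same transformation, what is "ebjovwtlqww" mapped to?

ejvtqwejvtqwejvtqw

What's happening: keep every other character starting from the first (positions 1st, 3rd, 5th, ...), then write the whole string 3 times in a row.
Starting from "ebjovwtlqww": after the first operation, "ejvtqw"; after the second, "ejvtqwejvtqwejvtqw".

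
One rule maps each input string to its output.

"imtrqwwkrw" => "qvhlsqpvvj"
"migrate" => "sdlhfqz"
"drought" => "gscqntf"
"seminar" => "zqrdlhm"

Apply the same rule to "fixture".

qdehwst

The pattern: move the last 2 characters to the front (rotate right by 2), then shift every letter 1 place backward in the alphabet (wrapping around).
"fixture" → "refixtu" → "qdehwst".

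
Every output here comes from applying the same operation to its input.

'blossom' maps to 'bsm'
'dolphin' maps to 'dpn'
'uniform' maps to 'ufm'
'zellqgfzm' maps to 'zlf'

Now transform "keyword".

What's happening: keep one character in every 3, starting at position 1 (positions 1st, 4th, 7th, ...).
Doing the same to "keyword": "kwd".

kwd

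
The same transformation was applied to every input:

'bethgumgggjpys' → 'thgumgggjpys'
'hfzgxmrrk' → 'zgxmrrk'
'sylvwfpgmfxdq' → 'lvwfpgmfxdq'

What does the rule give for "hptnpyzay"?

Rule — delete the first 2 characters.
For "hptnpyzay" the result is "tnpyzay".

tnpyzay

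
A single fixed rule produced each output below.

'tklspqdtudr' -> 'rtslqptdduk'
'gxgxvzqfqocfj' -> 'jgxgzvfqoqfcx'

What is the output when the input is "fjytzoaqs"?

sftyozqaj

The rule is to swap each adjacent pair of characters (1↔2, 3↔4, ...), then swap the first and last characters.
For "fjytzoaqs", step one produces "jftyozqas"; step two turns that into "sftyozqaj".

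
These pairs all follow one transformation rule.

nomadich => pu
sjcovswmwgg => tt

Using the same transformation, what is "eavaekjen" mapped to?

ra

Looking at the pairs, the operation is to shift every letter 13 places forward in the alphabet (wrapping around) — i.e. ROT13, then keep only the last 2 characters.
Applying both steps to "eavaekjen": "rninrxwra", then "ra".
(Check on "sjcovswmwgg": → "fwpbifjzjtt" → "tt" ✓)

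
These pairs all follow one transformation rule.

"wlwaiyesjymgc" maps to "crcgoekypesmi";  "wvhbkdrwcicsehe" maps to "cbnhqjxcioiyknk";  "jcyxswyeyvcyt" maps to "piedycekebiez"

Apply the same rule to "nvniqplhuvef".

tbtowvrnabkl

The pattern: shift every letter 6 places forward in the alphabet (wrapping around).
For "nvniqplhuvef" the result is "tbtowvrnabkl".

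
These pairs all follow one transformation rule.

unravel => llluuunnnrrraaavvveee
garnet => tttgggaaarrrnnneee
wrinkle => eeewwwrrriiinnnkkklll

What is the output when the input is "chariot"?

What's happening: repeat every character 3 times, then move the last 3 characters to the front (rotate right by 3).
Working it through for "chariot": intermediate "ccchhhaaarrriiiooottt", final "tttccchhhaaarrriiiooo".

tttccchhhaaarrriiiooo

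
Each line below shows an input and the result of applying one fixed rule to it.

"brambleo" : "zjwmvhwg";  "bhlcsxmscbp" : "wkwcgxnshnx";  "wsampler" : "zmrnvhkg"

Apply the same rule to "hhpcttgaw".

vrcckxoob

Rule — move the last 2 characters to the front (rotate right by 2), then shift every letter 5 places backward in the alphabet (wrapping around).
Working it through for "hhpcttgaw": intermediate "awhhpcttg", final "vrcckxoob".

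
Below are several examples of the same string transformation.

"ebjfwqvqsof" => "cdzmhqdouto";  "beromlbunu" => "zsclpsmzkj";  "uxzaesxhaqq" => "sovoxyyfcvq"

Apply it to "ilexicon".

In each case the input is transformed by: take characters alternately from the front and the back (1st, last, 2nd, 2nd-last, ...), then shift every letter 2 places backward in the alphabet (wrapping around).
"ilexicon" → "inloecxi" → "gljmcavg".

gljmcavg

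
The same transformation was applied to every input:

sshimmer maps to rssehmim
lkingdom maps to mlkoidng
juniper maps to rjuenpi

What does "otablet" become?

totealb

The transformation: swap the first and last characters, then take characters alternately from the front and the back (1st, last, 2nd, 2nd-last, ...).
Starting from "otablet": after the first operation, "ttableo"; after the second, "totealb".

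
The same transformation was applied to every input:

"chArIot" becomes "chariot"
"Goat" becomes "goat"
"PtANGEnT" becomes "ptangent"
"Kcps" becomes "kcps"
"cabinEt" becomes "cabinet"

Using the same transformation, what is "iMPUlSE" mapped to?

What's happening: convert every letter to lowercase.
Doing the same to "iMPUlSE": "impulse".

impulse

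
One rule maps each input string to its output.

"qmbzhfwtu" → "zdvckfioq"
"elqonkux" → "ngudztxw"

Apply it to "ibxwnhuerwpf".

Looking at the pairs, the operation is to shift every letter 9 places forward in the alphabet (wrapping around), then take characters alternately from the front and the back (1st, last, 2nd, 2nd-last, ...).
For "ibxwnhuerwpf", step one produces "rkgfwqdnafyo"; step two turns that into "rokygffawnqd".

rokygffawnqd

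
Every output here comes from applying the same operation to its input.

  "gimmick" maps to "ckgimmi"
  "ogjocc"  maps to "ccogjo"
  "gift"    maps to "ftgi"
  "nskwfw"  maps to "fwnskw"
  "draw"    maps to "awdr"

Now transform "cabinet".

Each output is the input with this applied: move the last 2 characters to the front (rotate right by 2).
Doing the same to "cabinet": "etcabin".

etcabin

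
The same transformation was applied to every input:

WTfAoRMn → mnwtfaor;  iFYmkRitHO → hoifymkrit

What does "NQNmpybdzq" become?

zqnqnmpybd

Looking at the pairs, the operation is to move the last 2 characters to the front (rotate right by 2), then convert every letter to lowercase.
Applying that to "NQNmpybdzq" gives "zqnqnmpybd".
(Check on "WTfAoRMn": → "MnWTfAoR" → "mnwtfaor" ✓)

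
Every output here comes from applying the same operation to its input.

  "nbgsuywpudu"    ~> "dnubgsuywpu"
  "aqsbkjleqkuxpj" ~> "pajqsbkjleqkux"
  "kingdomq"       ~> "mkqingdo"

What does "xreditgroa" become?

oxareditgr

Rule — swap the first and last characters, then move the last 2 characters to the front (rotate right by 2).
For "xreditgroa", step one produces "areditgrox"; step two turns that into "oxareditgr".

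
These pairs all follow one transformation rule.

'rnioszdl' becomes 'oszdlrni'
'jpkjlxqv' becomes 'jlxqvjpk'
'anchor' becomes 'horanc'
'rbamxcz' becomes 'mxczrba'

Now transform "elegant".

Looking at the pairs, the operation is to move the first 3 characters to the end (rotate left by 3).
Doing the same to "elegant": "gantele".

gantele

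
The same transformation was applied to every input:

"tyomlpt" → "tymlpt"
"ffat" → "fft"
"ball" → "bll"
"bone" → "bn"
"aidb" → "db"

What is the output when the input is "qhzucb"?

qhzcb

Looking at the pairs, the operation is to remove every vowel.
On "qhzucb" that produces "qhzcb".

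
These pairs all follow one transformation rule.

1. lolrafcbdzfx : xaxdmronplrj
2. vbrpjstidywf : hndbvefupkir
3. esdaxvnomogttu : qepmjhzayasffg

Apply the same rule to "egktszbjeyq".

qswfelnvqkc

What's happening: shift every letter 12 places forward in the alphabet (wrapping around).
For "egktszbjeyq" the result is "qswfelnvqkc".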